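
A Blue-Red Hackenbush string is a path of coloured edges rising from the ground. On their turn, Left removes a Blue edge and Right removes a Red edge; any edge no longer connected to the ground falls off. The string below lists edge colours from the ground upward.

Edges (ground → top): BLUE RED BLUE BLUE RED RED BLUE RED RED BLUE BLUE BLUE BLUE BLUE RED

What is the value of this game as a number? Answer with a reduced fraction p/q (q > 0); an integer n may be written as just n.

12925/16384

1 of 15 · B · max L 0 · min R +∞ so 1
2 of 15 · BR · max L 0 · min R 1 so 1/2
3 of 15 · BRB · max L 1/2 · min R 1 so 3/4
4 of 15 · BRBB · max L 3/4 · min R 1 so 7/8
5 of 15 · BRBBR · max L 3/4 · min R 7/8 so 13/16
6 of 15 · BRBBRR · max L 3/4 · min R 13/16 so 25/32
7 of 15 · BRBBRRB · max L 25/32 · min R 13/16 so 51/64
8 of 15 · BRBBRRBR · max L 25/32 · min R 51/64 so 101/128
9 of 15 · BRBBRRBRR · max L 25/32 · min R 101/128 so 201/256
10 of 15 · BRBBRRBRRB · max L 201/256 · min R 101/128 so 403/512
11 of 15 · BRBBRRBRRBB · max L 403/512 · min R 101/128 so 807/1024
12 of 15 · BRBBRRBRRBBB · max L 807/1024 · min R 101/128 so 1615/2048
13 of 15 · BRBBRRBRRBBBB · max L 1615/2048 · min R 101/128 so 3231/4096
14 of 15 · BRBBRRBRRBBBBB · max L 3231/4096 · min R 101/128 so 6463/8192
15 of 15 · BRBBRRBRRBBBBBR · max L 3231/4096 · min R 6463/8192 so 12925/16384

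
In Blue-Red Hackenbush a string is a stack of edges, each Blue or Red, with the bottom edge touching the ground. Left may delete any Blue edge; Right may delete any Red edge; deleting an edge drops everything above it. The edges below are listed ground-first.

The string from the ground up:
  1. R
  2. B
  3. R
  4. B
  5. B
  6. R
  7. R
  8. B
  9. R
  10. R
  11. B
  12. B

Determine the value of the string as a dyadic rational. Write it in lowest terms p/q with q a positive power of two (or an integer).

-1241/2048

edge 1 of 12 (R): { · | 0 } ⇒ -1
edge 2 of 12 (B): { -1 | 0 } ⇒ -1/2
edge 3 of 12 (R): { -1 | -1/2; 0 } ⇒ -3/4
edge 4 of 12 (B): { -1; -3/4 | -1/2; 0 } ⇒ -5/8
edge 5 of 12 (B): { -1; -3/4; -5/8 | -1/2; 0 } ⇒ -9/16
edge 6 of 12 (R): { -1; -3/4; -5/8 | -9/16; -1/2; 0 } ⇒ -19/32
edge 7 of 12 (R): { -1; -3/4; -5/8 | -19/32; -9/16; -1/2; 0 } ⇒ -39/64
edge 8 of 12 (B): { -1; -3/4; -5/8; -39/64 | -19/32; -9/16; -1/2; 0 } ⇒ -77/128
edge 9 of 12 (R): { -1; -3/4; -5/8; -39/64 | -77/128; -19/32; -9/16; -1/2; 0 } ⇒ -155/256
edge 10 of 12 (R): { -1; -3/4; -5/8; -39/64 | -155/256; -77/128; -19/32; -9/16; -1/2; 0 } ⇒ -311/512
edge 11 of 12 (B): { -1; -3/4; -5/8; -39/64; -311/512 | -155/256; -77/128; -19/32; -9/16; -1/2; 0 } ⇒ -621/1024
edge 12 of 12 (B): { -1; -3/4; -5/8; -39/64; -311/512; -621/1024 | -155/256; -77/128; -19/32; -9/16; -1/2; 0 } ⇒ -1241/2048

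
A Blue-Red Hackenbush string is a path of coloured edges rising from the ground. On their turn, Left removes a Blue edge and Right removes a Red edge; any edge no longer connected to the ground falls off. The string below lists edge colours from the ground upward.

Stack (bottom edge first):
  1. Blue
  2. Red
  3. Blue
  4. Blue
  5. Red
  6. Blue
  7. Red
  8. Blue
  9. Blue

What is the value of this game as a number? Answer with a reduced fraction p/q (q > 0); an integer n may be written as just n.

val_1 [B]  L=[0]  R=[(no moves)]  => 1
val_2 [BR]  L=[0]  R=[1]  => 1/2
val_3 [BRB]  L=[0,1/2]  R=[1]  => 3/4
val_4 [BRBB]  L=[0,1/2,3/4]  R=[1]  => 7/8
val_5 [BRBBR]  L=[0,1/2,3/4]  R=[7/8,1]  => 13/16
val_6 [BRBBRB]  L=[0,1/2,3/4,13/16]  R=[7/8,1]  => 27/32
val_7 [BRBBRBR]  L=[0,1/2,3/4,13/16]  R=[27/32,7/8,1]  => 53/64
val_8 [BRBBRBRB]  L=[0,1/2,3/4,13/16,53/64]  R=[27/32,7/8,1]  => 107/128
val_9 [BRBBRBRBB]  L=[0,1/2,3/4,13/16,53/64,107/128]  R=[27/32,7/8,1]  => 215/256

215/256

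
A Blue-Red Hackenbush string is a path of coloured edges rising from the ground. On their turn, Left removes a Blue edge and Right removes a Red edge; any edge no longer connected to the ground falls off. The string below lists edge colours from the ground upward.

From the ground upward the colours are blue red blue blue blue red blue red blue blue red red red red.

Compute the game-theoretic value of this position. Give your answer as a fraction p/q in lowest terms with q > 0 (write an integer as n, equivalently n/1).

7521/8192

Build v(s[:k]) for k = 1..14, string s = blue red blue blue blue red blue red blue blue red red red red.
edge 1 of 14 (blue): { 0 | none } = 1
edge 2 of 14 (red): { 0 | 1 } = 1/2
edge 3 of 14 (blue): { 0,1/2 | 1 } = 3/4
edge 4 of 14 (blue): { 0,1/2,3/4 | 1 } = 7/8
edge 5 of 14 (blue): { 0,1/2,3/4,7/8 | 1 } = 15/16
edge 6 of 14 (red): { 0,1/2,3/4,7/8 | 15/16,1 } = 29/32
edge 7 of 14 (blue): { 0,1/2,3/4,7/8,29/32 | 15/16,1 } = 59/64
edge 8 of 14 (red): { 0,1/2,3/4,7/8,29/32 | 59/64,15/16,1 } = 117/128
edge 9 of 14 (blue): { 0,1/2,3/4,7/8,29/32,117/128 | 59/64,15/16,1 } = 235/256
edge 10 of 14 (blue): { 0,1/2,3/4,7/8,29/32,117/128,235/256 | 59/64,15/16,1 } = 471/512
edge 11 of 14 (red): { 0,1/2,3/4,7/8,29/32,117/128,235/256 | 471/512,59/64,15/16,1 } = 941/1024
edge 12 of 14 (red): { 0,1/2,3/4,7/8,29/32,117/128,235/256 | 941/1024,471/512,59/64,15/16,1 } = 1881/2048
edge 13 of 14 (red): { 0,1/2,3/4,7/8,29/32,117/128,235/256 | 1881/2048,941/1024,471/512,59/64,15/16,1 } = 3761/4096
edge 14 of 14 (red): { 0,1/2,3/4,7/8,29/32,117/128,235/256 | 3761/4096,1881/2048,941/1024,471/512,59/64,15/16,1 } = 7521/8192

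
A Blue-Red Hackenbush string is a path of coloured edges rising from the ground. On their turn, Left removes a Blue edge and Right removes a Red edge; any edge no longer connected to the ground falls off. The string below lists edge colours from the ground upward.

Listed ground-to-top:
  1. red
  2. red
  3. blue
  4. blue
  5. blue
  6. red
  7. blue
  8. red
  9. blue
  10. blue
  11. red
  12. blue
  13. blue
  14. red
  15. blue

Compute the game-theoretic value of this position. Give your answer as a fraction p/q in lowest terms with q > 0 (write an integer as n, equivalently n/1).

-9509/8192

Recurse on prefixes of the 15-edge string red red blue blue blue red blue red blue blue red blue blue red blue:
r: Left { ∅ }, Right { 0 } — simplest -1
rr: Left { ∅ }, Right { -1, 0 } — simplest -2
rrb: Left { -2 }, Right { -1, 0 } — simplest -3/2
rrbb: Left { -2, -3/2 }, Right { -1, 0 } — simplest -5/4
rrbbb: Left { -2, -3/2, -5/4 }, Right { -1, 0 } — simplest -9/8
rrbbbr: Left { -2, -3/2, -5/4 }, Right { -9/8, -1, 0 } — simplest -19/16
rrbbbrb: Left { -2, -3/2, -5/4, -19/16 }, Right { -9/8, -1, 0 } — simplest -37/32
rrbbbrbr: Left { -2, -3/2, -5/4, -19/16 }, Right { -37/32, -9/8, -1, 0 } — simplest -75/64
rrbbbrbrb: Left { -2, -3/2, -5/4, -19/16, -75/64 }, Right { -37/32, -9/8, -1, 0 } — simplest -149/128
rrbbbrbrbb: Left { -2, -3/2, -5/4, -19/16, -75/64, -149/128 }, Right { -37/32, -9/8, -1, 0 } — simplest -297/256
rrbbbrbrbbr: Left { -2, -3/2, -5/4, -19/16, -75/64, -149/128 }, Right { -297/256, -37/32, -9/8, -1, 0 } — simplest -595/512
rrbbbrbrbbrb: Left { -2, -3/2, -5/4, -19/16, -75/64, -149/128, -595/512 }, Right { -297/256, -37/32, -9/8, -1, 0 } — simplest -1189/1024
rrbbbrbrbbrbb: Left { -2, -3/2, -5/4, -19/16, -75/64, -149/128, -595/512, -1189/1024 }, Right { -297/256, -37/32, -9/8, -1, 0 } — simplest -2377/2048
rrbbbrbrbbrbbr: Left { -2, -3/2, -5/4, -19/16, -75/64, -149/128, -595/512, -1189/1024 }, Right { -2377/2048, -297/256, -37/32, -9/8, -1, 0 } — simplest -4755/4096
rrbbbrbrbbrbbrb: Left { -2, -3/2, -5/4, -19/16, -75/64, -149/128, -595/512, -1189/1024, -4755/4096 }, Right { -2377/2048, -297/256, -37/32, -9/8, -1, 0 } — simplest -9509/8192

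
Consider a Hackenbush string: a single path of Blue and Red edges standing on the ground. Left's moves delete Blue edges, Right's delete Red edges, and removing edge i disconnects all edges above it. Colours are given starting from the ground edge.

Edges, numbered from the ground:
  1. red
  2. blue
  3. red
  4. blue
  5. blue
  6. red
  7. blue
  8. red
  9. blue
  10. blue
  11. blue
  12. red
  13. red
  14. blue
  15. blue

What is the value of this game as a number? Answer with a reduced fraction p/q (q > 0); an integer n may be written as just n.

value(r) = { — | 0 } => -1
value(rb) = { -1 | 0 } => -1/2
value(rbr) = { -1 | -1/2; 0 } => -3/4
value(rbrb) = { -1; -3/4 | -1/2; 0 } => -5/8
value(rbrbb) = { -1; -3/4; -5/8 | -1/2; 0 } => -9/16
value(rbrbbr) = { -1; -3/4; -5/8 | -9/16; -1/2; 0 } => -19/32
value(rbrbbrb) = { -1; -3/4; -5/8; -19/32 | -9/16; -1/2; 0 } => -37/64
value(rbrbbrbr) = { -1; -3/4; -5/8; -19/32 | -37/64; -9/16; -1/2; 0 } => -75/128
value(rbrbbrbrb) = { -1; -3/4; -5/8; -19/32; -75/128 | -37/64; -9/16; -1/2; 0 } => -149/256
value(rbrbbrbrbb) = { -1; -3/4; -5/8; -19/32; -75/128; -149/256 | -37/64; -9/16; -1/2; 0 } => -297/512
value(rbrbbrbrbbb) = { -1; -3/4; -5/8; -19/32; -75/128; -149/256; -297/512 | -37/64; -9/16; -1/2; 0 } => -593/1024
value(rbrbbrbrbbbr) = { -1; -3/4; -5/8; -19/32; -75/128; -149/256; -297/512 | -593/1024; -37/64; -9/16; -1/2; 0 } => -1187/2048
value(rbrbbrbrbbbrr) = { -1; -3/4; -5/8; -19/32; -75/128; -149/256; -297/512 | -1187/2048; -593/1024; -37/64; -9/16; -1/2; 0 } => -2375/4096
value(rbrbbrbrbbbrrb) = { -1; -3/4; -5/8; -19/32; -75/128; -149/256; -297/512; -2375/4096 | -1187/2048; -593/1024; -37/64; -9/16; -1/2; 0 } => -4749/8192
value(rbrbbrbrbbbrrbb) = { -1; -3/4; -5/8; -19/32; -75/128; -149/256; -297/512; -2375/4096; -4749/8192 | -1187/2048; -593/1024; -37/64; -9/16; -1/2; 0 } => -9497/16384

-9497/16384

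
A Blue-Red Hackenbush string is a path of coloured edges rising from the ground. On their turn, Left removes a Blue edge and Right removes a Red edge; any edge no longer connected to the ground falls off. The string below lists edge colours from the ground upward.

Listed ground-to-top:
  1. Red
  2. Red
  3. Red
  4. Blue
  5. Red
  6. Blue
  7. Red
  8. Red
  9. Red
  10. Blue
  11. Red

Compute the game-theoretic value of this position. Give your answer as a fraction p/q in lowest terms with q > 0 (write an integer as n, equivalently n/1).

-699/256

value_1 [R]  L=[]  R=[0]  -> -1
value_2 [RR]  L=[]  R=[-1, 0]  -> -2
value_3 [RRR]  L=[]  R=[-2, -1, 0]  -> -3
value_4 [RRRB]  L=[-3]  R=[-2, -1, 0]  -> -5/2
value_5 [RRRBR]  L=[-3]  R=[-5/2, -2, -1, 0]  -> -11/4
value_6 [RRRBRB]  L=[-3, -11/4]  R=[-5/2, -2, -1, 0]  -> -21/8
value_7 [RRRBRBR]  L=[-3, -11/4]  R=[-21/8, -5/2, -2, -1, 0]  -> -43/16
value_8 [RRRBRBRR]  L=[-3, -11/4]  R=[-43/16, -21/8, -5/2, -2, -1, 0]  -> -87/32
value_9 [RRRBRBRRR]  L=[-3, -11/4]  R=[-87/32, -43/16, -21/8, -5/2, -2, -1, 0]  -> -175/64
value_10 [RRRBRBRRRB]  L=[-3, -11/4, -175/64]  R=[-87/32, -43/16, -21/8, -5/2, -2, -1, 0]  -> -349/128
value_11 [RRRBRBRRRBR]  L=[-3, -11/4, -175/64]  R=[-349/128, -87/32, -43/16, -21/8, -5/2, -2, -1, 0]  -> -699/256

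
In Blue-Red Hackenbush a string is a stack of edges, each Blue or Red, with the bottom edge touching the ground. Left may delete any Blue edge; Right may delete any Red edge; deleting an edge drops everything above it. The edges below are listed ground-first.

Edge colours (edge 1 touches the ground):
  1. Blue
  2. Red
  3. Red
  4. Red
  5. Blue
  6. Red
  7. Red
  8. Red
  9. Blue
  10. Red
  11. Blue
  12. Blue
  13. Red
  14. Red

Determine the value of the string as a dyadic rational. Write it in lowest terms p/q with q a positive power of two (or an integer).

Prefix values for Blue Red Red Red Blue Red Red Red Blue Red Blue Blue Red Red via {L|R} + simplicity:
step 1: add Blue to get B; options L={ 0 } R={ (no moves) } -> 1
step 2: add Red to get BR; options L={ 0 } R={ 1 } -> 1/2
step 3: add Red to get BRR; options L={ 0 } R={ 1/2 1 } -> 1/4
step 4: add Red to get BRRR; options L={ 0 } R={ 1/4 1/2 1 } -> 1/8
step 5: add Blue to get BRRRB; options L={ 0 1/8 } R={ 1/4 1/2 1 } -> 3/16
step 6: add Red to get BRRRBR; options L={ 0 1/8 } R={ 3/16 1/4 1/2 1 } -> 5/32
step 7: add Red to get BRRRBRR; options L={ 0 1/8 } R={ 5/32 3/16 1/4 1/2 1 } -> 9/64
step 8: add Red to get BRRRBRRR; options L={ 0 1/8 } R={ 9/64 5/32 3/16 1/4 1/2 1 } -> 17/128
step 9: add Blue to get BRRRBRRRB; options L={ 0 1/8 17/128 } R={ 9/64 5/32 3/16 1/4 1/2 1 } -> 35/256
step 10: add Red to get BRRRBRRRBR; options L={ 0 1/8 17/128 } R={ 35/256 9/64 5/32 3/16 1/4 1/2 1 } -> 69/512
step 11: add Blue to get BRRRBRRRBRB; options L={ 0 1/8 17/128 69/512 } R={ 35/256 9/64 5/32 3/16 1/4 1/2 1 } -> 139/1024
step 12: add Blue to get BRRRBRRRBRBB; options L={ 0 1/8 17/128 69/512 139/1024 } R={ 35/256 9/64 5/32 3/16 1/4 1/2 1 } -> 279/2048
step 13: add Red to get BRRRBRRRBRBBR; options L={ 0 1/8 17/128 69/512 139/1024 } R={ 279/2048 35/256 9/64 5/32 3/16 1/4 1/2 1 } -> 557/4096
step 14: add Red to get BRRRBRRRBRBBRR; options L={ 0 1/8 17/128 69/512 139/1024 } R={ 557/4096 279/2048 35/256 9/64 5/32 3/16 1/4 1/2 1 } -> 1113/8192

1113/8192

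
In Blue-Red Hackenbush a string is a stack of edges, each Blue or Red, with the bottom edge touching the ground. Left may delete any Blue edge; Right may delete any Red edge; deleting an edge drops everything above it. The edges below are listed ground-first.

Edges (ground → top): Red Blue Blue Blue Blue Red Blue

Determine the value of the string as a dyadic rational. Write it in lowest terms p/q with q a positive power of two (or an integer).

Recurse on prefixes of the 7-edge string Red Blue Blue Blue Blue Red Blue:
value(R) = {  | 0 } → -1
value(RB) = { -1 | 0 } → -1/2
value(RBB) = { -1; -1/2 | 0 } → -1/4
value(RBBB) = { -1; -1/2; -1/4 | 0 } → -1/8
value(RBBBB) = { -1; -1/2; -1/4; -1/8 | 0 } → -1/16
value(RBBBBR) = { -1; -1/2; -1/4; -1/8 | -1/16; 0 } → -3/32
value(RBBBBRB) = { -1; -1/2; -1/4; -1/8; -3/32 | -1/16; 0 } → -5/64

-5/64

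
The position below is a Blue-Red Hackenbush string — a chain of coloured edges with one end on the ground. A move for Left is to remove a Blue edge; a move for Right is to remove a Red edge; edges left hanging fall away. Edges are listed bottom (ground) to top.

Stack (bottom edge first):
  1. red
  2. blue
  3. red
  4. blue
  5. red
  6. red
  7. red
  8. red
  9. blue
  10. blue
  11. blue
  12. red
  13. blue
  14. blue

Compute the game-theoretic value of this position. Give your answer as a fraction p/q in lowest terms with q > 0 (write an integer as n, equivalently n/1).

-6025/8192

Recurse on prefixes of the 14-edge string red blue red blue red red red red blue blue blue red blue blue:
r: Left { ∅ }, Right { 0 } gives simplest -1
rb: Left { -1 }, Right { 0 } gives simplest -1/2
rbr: Left { -1 }, Right { -1/2 0 } gives simplest -3/4
rbrb: Left { -1 -3/4 }, Right { -1/2 0 } gives simplest -5/8
rbrbr: Left { -1 -3/4 }, Right { -5/8 -1/2 0 } gives simplest -11/16
rbrbrr: Left { -1 -3/4 }, Right { -11/16 -5/8 -1/2 0 } gives simplest -23/32
rbrbrrr: Left { -1 -3/4 }, Right { -23/32 -11/16 -5/8 -1/2 0 } gives simplest -47/64
rbrbrrrr: Left { -1 -3/4 }, Right { -47/64 -23/32 -11/16 -5/8 -1/2 0 } gives simplest -95/128
rbrbrrrrb: Left { -1 -3/4 -95/128 }, Right { -47/64 -23/32 -11/16 -5/8 -1/2 0 } gives simplest -189/256
rbrbrrrrbb: Left { -1 -3/4 -95/128 -189/256 }, Right { -47/64 -23/32 -11/16 -5/8 -1/2 0 } gives simplest -377/512
rbrbrrrrbbb: Left { -1 -3/4 -95/128 -189/256 -377/512 }, Right { -47/64 -23/32 -11/16 -5/8 -1/2 0 } gives simplest -753/1024
rbrbrrrrbbbr: Left { -1 -3/4 -95/128 -189/256 -377/512 }, Right { -753/1024 -47/64 -23/32 -11/16 -5/8 -1/2 0 } gives simplest -1507/2048
rbrbrrrrbbbrb: Left { -1 -3/4 -95/128 -189/256 -377/512 -1507/2048 }, Right { -753/1024 -47/64 -23/32 -11/16 -5/8 -1/2 0 } gives simplest -3013/4096
rbrbrrrrbbbrbb: Left { -1 -3/4 -95/128 -189/256 -377/512 -1507/2048 -3013/4096 }, Right { -753/1024 -47/64 -23/32 -11/16 -5/8 -1/2 0 } gives simplest -6025/8192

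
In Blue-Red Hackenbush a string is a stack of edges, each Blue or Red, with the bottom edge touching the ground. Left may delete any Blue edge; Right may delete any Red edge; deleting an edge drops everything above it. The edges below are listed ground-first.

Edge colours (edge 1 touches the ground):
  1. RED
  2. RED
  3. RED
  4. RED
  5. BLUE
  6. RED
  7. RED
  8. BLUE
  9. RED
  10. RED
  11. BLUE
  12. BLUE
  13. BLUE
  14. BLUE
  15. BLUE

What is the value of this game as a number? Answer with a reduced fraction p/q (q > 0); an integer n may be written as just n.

-7873/2048

1 of 15 · R · max L −∞ · min R 0 = -1
2 of 15 · RR · max L −∞ · min R -1 = -2
3 of 15 · RRR · max L −∞ · min R -2 = -3
4 of 15 · RRRR · max L −∞ · min R -3 = -4
5 of 15 · RRRRB · max L -4 · min R -3 = -7/2
6 of 15 · RRRRBR · max L -4 · min R -7/2 = -15/4
7 of 15 · RRRRBRR · max L -4 · min R -15/4 = -31/8
8 of 15 · RRRRBRRB · max L -31/8 · min R -15/4 = -61/16
9 of 15 · RRRRBRRBR · max L -31/8 · min R -61/16 = -123/32
10 of 15 · RRRRBRRBRR · max L -31/8 · min R -123/32 = -247/64
11 of 15 · RRRRBRRBRRB · max L -247/64 · min R -123/32 = -493/128
12 of 15 · RRRRBRRBRRBB · max L -493/128 · min R -123/32 = -985/256
13 of 15 · RRRRBRRBRRBBB · max L -985/256 · min R -123/32 = -1969/512
14 of 15 · RRRRBRRBRRBBBB · max L -1969/512 · min R -123/32 = -3937/1024
15 of 15 · RRRRBRRBRRBBBBB · max L -3937/1024 · min R -123/32 = -7873/2048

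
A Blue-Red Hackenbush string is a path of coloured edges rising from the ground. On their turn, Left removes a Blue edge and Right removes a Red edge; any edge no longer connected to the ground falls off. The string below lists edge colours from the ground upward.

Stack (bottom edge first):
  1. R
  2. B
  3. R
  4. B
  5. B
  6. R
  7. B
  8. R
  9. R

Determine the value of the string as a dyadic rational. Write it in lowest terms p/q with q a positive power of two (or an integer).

-151/256

Recurse on prefixes of the 9-edge string R B R B B R B R R:
G_1 [R]  L=[]  R=[0]  = -1
G_2 [RB]  L=[-1]  R=[0]  = -1/2
G_3 [RBR]  L=[-1]  R=[-1/2,0]  = -3/4
G_4 [RBRB]  L=[-1,-3/4]  R=[-1/2,0]  = -5/8
G_5 [RBRBB]  L=[-1,-3/4,-5/8]  R=[-1/2,0]  = -9/16
G_6 [RBRBBR]  L=[-1,-3/4,-5/8]  R=[-9/16,-1/2,0]  = -19/32
G_7 [RBRBBRB]  L=[-1,-3/4,-5/8,-19/32]  R=[-9/16,-1/2,0]  = -37/64
G_8 [RBRBBRBR]  L=[-1,-3/4,-5/8,-19/32]  R=[-37/64,-9/16,-1/2,0]  = -75/128
G_9 [RBRBBRBRR]  L=[-1,-3/4,-5/8,-19/32]  R=[-75/128,-37/64,-9/16,-1/2,0]  = -151/256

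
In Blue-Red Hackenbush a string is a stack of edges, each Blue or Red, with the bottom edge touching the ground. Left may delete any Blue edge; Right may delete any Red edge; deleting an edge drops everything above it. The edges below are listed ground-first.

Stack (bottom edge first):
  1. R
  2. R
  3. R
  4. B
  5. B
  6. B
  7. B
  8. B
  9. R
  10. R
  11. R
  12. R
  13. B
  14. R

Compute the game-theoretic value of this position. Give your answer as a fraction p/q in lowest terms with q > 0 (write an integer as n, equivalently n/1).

Build v(s[:k]) for k = 1..14, string s = R R R B B B B B R R R R B R.
v(R) = { · | 0 } gives -1
v(RR) = { · | -1; 0 } gives -2
v(RRR) = { · | -2; -1; 0 } gives -3
v(RRRB) = { -3 | -2; -1; 0 } gives -5/2
v(RRRBB) = { -3; -5/2 | -2; -1; 0 } gives -9/4
v(RRRBBB) = { -3; -5/2; -9/4 | -2; -1; 0 } gives -17/8
v(RRRBBBB) = { -3; -5/2; -9/4; -17/8 | -2; -1; 0 } gives -33/16
v(RRRBBBBB) = { -3; -5/2; -9/4; -17/8; -33/16 | -2; -1; 0 } gives -65/32
v(RRRBBBBBR) = { -3; -5/2; -9/4; -17/8; -33/16 | -65/32; -2; -1; 0 } gives -131/64
v(RRRBBBBBRR) = { -3; -5/2; -9/4; -17/8; -33/16 | -131/64; -65/32; -2; -1; 0 } gives -263/128
v(RRRBBBBBRRR) = { -3; -5/2; -9/4; -17/8; -33/16 | -263/128; -131/64; -65/32; -2; -1; 0 } gives -527/256
v(RRRBBBBBRRRR) = { -3; -5/2; -9/4; -17/8; -33/16 | -527/256; -263/128; -131/64; -65/32; -2; -1; 0 } gives -1055/512
v(RRRBBBBBRRRRB) = { -3; -5/2; -9/4; -17/8; -33/16; -1055/512 | -527/256; -263/128; -131/64; -65/32; -2; -1; 0 } gives -2109/1024
v(RRRBBBBBRRRRBR) = { -3; -5/2; -9/4; -17/8; -33/16; -1055/512 | -2109/1024; -527/256; -263/128; -131/64; -65/32; -2; -1; 0 } gives -4219/2048

-4219/2048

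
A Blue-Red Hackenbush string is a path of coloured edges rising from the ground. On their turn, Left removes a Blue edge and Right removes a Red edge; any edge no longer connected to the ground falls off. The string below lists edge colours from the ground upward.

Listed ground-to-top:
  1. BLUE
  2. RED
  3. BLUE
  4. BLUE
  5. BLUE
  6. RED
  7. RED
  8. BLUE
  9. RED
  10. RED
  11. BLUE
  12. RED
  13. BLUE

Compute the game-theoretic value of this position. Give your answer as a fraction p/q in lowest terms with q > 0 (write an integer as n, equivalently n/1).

Recurse on prefixes of the 13-edge string BLUE RED BLUE BLUE BLUE RED RED BLUE RED RED BLUE RED BLUE:
step 1: add BLUE to get B; options L={ 0 } R={ · } so 1
step 2: add RED to get BR; options L={ 0 } R={ 1 } so 1/2
step 3: add BLUE to get BRB; options L={ 0, 1/2 } R={ 1 } so 3/4
step 4: add BLUE to get BRBB; options L={ 0, 1/2, 3/4 } R={ 1 } so 7/8
step 5: add BLUE to get BRBBB; options L={ 0, 1/2, 3/4, 7/8 } R={ 1 } so 15/16
step 6: add RED to get BRBBBR; options L={ 0, 1/2, 3/4, 7/8 } R={ 15/16, 1 } so 29/32
step 7: add RED to get BRBBBRR; options L={ 0, 1/2, 3/4, 7/8 } R={ 29/32, 15/16, 1 } so 57/64
step 8: add BLUE to get BRBBBRRB; options L={ 0, 1/2, 3/4, 7/8, 57/64 } R={ 29/32, 15/16, 1 } so 115/128
step 9: add RED to get BRBBBRRBR; options L={ 0, 1/2, 3/4, 7/8, 57/64 } R={ 115/128, 29/32, 15/16, 1 } so 229/256
step 10: add RED to get BRBBBRRBRR; options L={ 0, 1/2, 3/4, 7/8, 57/64 } R={ 229/256, 115/128, 29/32, 15/16, 1 } so 457/512
step 11: add BLUE to get BRBBBRRBRRB; options L={ 0, 1/2, 3/4, 7/8, 57/64, 457/512 } R={ 229/256, 115/128, 29/32, 15/16, 1 } so 915/1024
step 12: add RED to get BRBBBRRBRRBR; options L={ 0, 1/2, 3/4, 7/8, 57/64, 457/512 } R={ 915/1024, 229/256, 115/128, 29/32, 15/16, 1 } so 1829/2048
step 13: add BLUE to get BRBBBRRBRRBRB; options L={ 0, 1/2, 3/4, 7/8, 57/64, 457/512, 1829/2048 } R={ 915/1024, 229/256, 115/128, 29/32, 15/16, 1 } so 3659/4096

3659/4096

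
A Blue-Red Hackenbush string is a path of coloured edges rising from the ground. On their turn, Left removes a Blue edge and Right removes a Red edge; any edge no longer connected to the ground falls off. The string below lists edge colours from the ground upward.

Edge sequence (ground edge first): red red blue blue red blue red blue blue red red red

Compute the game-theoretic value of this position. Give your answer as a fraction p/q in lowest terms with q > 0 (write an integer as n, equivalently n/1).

Prefix values for red red blue blue red blue red blue blue red red red via {L|R} + simplicity:
r: Left {  }, Right { 0 } — simplest -1
rr: Left {  }, Right { -1,0 } — simplest -2
rrb: Left { -2 }, Right { -1,0 } — simplest -3/2
rrbb: Left { -2,-3/2 }, Right { -1,0 } — simplest -5/4
rrbbr: Left { -2,-3/2 }, Right { -5/4,-1,0 } — simplest -11/8
rrbbrb: Left { -2,-3/2,-11/8 }, Right { -5/4,-1,0 } — simplest -21/16
rrbbrbr: Left { -2,-3/2,-11/8 }, Right { -21/16,-5/4,-1,0 } — simplest -43/32
rrbbrbrb: Left { -2,-3/2,-11/8,-43/32 }, Right { -21/16,-5/4,-1,0 } — simplest -85/64
rrbbrbrbb: Left { -2,-3/2,-11/8,-43/32,-85/64 }, Right { -21/16,-5/4,-1,0 } — simplest -169/128
rrbbrbrbbr: Left { -2,-3/2,-11/8,-43/32,-85/64 }, Right { -169/128,-21/16,-5/4,-1,0 } — simplest -339/256
rrbbrbrbbrr: Left { -2,-3/2,-11/8,-43/32,-85/64 }, Right { -339/256,-169/128,-21/16,-5/4,-1,0 } — simplest -679/512
rrbbrbrbbrrr: Left { -2,-3/2,-11/8,-43/32,-85/64 }, Right { -679/512,-339/256,-169/128,-21/16,-5/4,-1,0 } — simplest -1359/1024

-1359/1024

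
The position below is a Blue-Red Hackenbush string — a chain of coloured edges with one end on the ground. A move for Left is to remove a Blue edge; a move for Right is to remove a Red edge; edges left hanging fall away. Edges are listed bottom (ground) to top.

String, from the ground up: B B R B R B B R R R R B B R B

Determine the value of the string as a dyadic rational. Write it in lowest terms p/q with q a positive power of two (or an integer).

Build G(s[:k]) for k = 1..15, string s = B B R B R B B R R R R B B R B.
1 of 15 · B · max L 0 · min R +∞ => 1
2 of 15 · BB · max L 1 · min R +∞ => 2
3 of 15 · BBR · max L 1 · min R 2 => 3/2
4 of 15 · BBRB · max L 3/2 · min R 2 => 7/4
5 of 15 · BBRBR · max L 3/2 · min R 7/4 => 13/8
6 of 15 · BBRBRB · max L 13/8 · min R 7/4 => 27/16
7 of 15 · BBRBRBB · max L 27/16 · min R 7/4 => 55/32
8 of 15 · BBRBRBBR · max L 27/16 · min R 55/32 => 109/64
9 of 15 · BBRBRBBRR · max L 27/16 · min R 109/64 => 217/128
10 of 15 · BBRBRBBRRR · max L 27/16 · min R 217/128 => 433/256
11 of 15 · BBRBRBBRRRR · max L 27/16 · min R 433/256 => 865/512
12 of 15 · BBRBRBBRRRRB · max L 865/512 · min R 433/256 => 1731/1024
13 of 15 · BBRBRBBRRRRBB · max L 1731/1024 · min R 433/256 => 3463/2048
14 of 15 · BBRBRBBRRRRBBR · max L 1731/1024 · min R 3463/2048 => 6925/4096
15 of 15 · BBRBRBBRRRRBBRB · max L 6925/4096 · min R 3463/2048 => 13851/8192

13851/8192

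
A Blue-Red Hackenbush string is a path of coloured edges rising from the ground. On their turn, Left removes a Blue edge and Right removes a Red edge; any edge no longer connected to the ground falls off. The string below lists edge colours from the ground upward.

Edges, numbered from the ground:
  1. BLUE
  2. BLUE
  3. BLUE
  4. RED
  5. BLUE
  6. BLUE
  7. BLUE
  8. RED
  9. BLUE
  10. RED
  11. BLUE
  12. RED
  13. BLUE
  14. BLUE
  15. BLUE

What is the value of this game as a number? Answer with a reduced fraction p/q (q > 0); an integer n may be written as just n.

11951/4096

edge 1 of 15 (BLUE): { 0 | — } gives 1
edge 2 of 15 (BLUE): { 0; 1 | — } gives 2
edge 3 of 15 (BLUE): { 0; 1; 2 | — } gives 3
edge 4 of 15 (RED): { 0; 1; 2 | 3 } gives 5/2
edge 5 of 15 (BLUE): { 0; 1; 2; 5/2 | 3 } gives 11/4
edge 6 of 15 (BLUE): { 0; 1; 2; 5/2; 11/4 | 3 } gives 23/8
edge 7 of 15 (BLUE): { 0; 1; 2; 5/2; 11/4; 23/8 | 3 } gives 47/16
edge 8 of 15 (RED): { 0; 1; 2; 5/2; 11/4; 23/8 | 47/16; 3 } gives 93/32
edge 9 of 15 (BLUE): { 0; 1; 2; 5/2; 11/4; 23/8; 93/32 | 47/16; 3 } gives 187/64
edge 10 of 15 (RED): { 0; 1; 2; 5/2; 11/4; 23/8; 93/32 | 187/64; 47/16; 3 } gives 373/128
edge 11 of 15 (BLUE): { 0; 1; 2; 5/2; 11/4; 23/8; 93/32; 373/128 | 187/64; 47/16; 3 } gives 747/256
edge 12 of 15 (RED): { 0; 1; 2; 5/2; 11/4; 23/8; 93/32; 373/128 | 747/256; 187/64; 47/16; 3 } gives 1493/512
edge 13 of 15 (BLUE): { 0; 1; 2; 5/2; 11/4; 23/8; 93/32; 373/128; 1493/512 | 747/256; 187/64; 47/16; 3 } gives 2987/1024
edge 14 of 15 (BLUE): { 0; 1; 2; 5/2; 11/4; 23/8; 93/32; 373/128; 1493/512; 2987/1024 | 747/256; 187/64; 47/16; 3 } gives 5975/2048
edge 15 of 15 (BLUE): { 0; 1; 2; 5/2; 11/4; 23/8; 93/32; 373/128; 1493/512; 2987/1024; 5975/2048 | 747/256; 187/64; 47/16; 3 } gives 11951/4096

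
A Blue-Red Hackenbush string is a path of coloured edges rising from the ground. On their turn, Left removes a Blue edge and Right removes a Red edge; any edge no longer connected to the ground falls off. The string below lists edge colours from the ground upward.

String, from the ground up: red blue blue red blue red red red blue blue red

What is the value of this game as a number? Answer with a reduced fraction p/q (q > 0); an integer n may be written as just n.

Prefix values for red blue blue red blue red red red blue blue red via {L|R} + simplicity:
1 of 11 · r · max L −∞ · min R 0 so -1
2 of 11 · rb · max L -1 · min R 0 so -1/2
3 of 11 · rbb · max L -1/2 · min R 0 so -1/4
4 of 11 · rbbr · max L -1/2 · min R -1/4 so -3/8
5 of 11 · rbbrb · max L -3/8 · min R -1/4 so -5/16
6 of 11 · rbbrbr · max L -3/8 · min R -5/16 so -11/32
7 of 11 · rbbrbrr · max L -3/8 · min R -11/32 so -23/64
8 of 11 · rbbrbrrr · max L -3/8 · min R -23/64 so -47/128
9 of 11 · rbbrbrrrb · max L -47/128 · min R -23/64 so -93/256
10 of 11 · rbbrbrrrbb · max L -93/256 · min R -23/64 so -185/512
11 of 11 · rbbrbrrrbbr · max L -93/256 · min R -185/512 so -371/1024

-371/1024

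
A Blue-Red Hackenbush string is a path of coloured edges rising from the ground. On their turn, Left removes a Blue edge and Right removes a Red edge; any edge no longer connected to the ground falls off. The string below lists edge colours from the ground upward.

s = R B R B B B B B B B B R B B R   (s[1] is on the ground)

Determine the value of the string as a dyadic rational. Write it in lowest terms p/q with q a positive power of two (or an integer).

-8211/16384

1 of 15 · R · max L −∞ · min R 0 -> -1
2 of 15 · RB · max L -1 · min R 0 -> -1/2
3 of 15 · RBR · max L -1 · min R -1/2 -> -3/4
4 of 15 · RBRB · max L -3/4 · min R -1/2 -> -5/8
5 of 15 · RBRBB · max L -5/8 · min R -1/2 -> -9/16
6 of 15 · RBRBBB · max L -9/16 · min R -1/2 -> -17/32
7 of 15 · RBRBBBB · max L -17/32 · min R -1/2 -> -33/64
8 of 15 · RBRBBBBB · max L -33/64 · min R -1/2 -> -65/128
9 of 15 · RBRBBBBBB · max L -65/128 · min R -1/2 -> -129/256
10 of 15 · RBRBBBBBBB · max L -129/256 · min R -1/2 -> -257/512
11 of 15 · RBRBBBBBBBB · max L -257/512 · min R -1/2 -> -513/1024
12 of 15 · RBRBBBBBBBBR · max L -257/512 · min R -513/1024 -> -1027/2048
13 of 15 · RBRBBBBBBBBRB · max L -1027/2048 · min R -513/1024 -> -2053/4096
14 of 15 · RBRBBBBBBBBRBB · max L -2053/4096 · min R -513/1024 -> -4105/8192
15 of 15 · RBRBBBBBBBBRBBR · max L -2053/4096 · min R -4105/8192 -> -8211/16384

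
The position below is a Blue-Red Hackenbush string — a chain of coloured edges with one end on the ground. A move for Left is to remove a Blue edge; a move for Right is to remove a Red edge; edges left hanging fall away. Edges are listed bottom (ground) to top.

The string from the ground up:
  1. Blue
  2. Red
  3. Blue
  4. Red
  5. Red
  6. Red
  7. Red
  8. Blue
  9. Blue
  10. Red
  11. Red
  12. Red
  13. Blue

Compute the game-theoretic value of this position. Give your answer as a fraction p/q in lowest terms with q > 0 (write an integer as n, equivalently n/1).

2147/4096

Prefix values for Blue Red Blue Red Red Red Red Blue Blue Red Red Red Blue via {L|R} + simplicity:
1 of 13 · B · max L 0 · min R +∞ — 1
2 of 13 · BR · max L 0 · min R 1 — 1/2
3 of 13 · BRB · max L 1/2 · min R 1 — 3/4
4 of 13 · BRBR · max L 1/2 · min R 3/4 — 5/8
5 of 13 · BRBRR · max L 1/2 · min R 5/8 — 9/16
6 of 13 · BRBRRR · max L 1/2 · min R 9/16 — 17/32
7 of 13 · BRBRRRR · max L 1/2 · min R 17/32 — 33/64
8 of 13 · BRBRRRRB · max L 33/64 · min R 17/32 — 67/128
9 of 13 · BRBRRRRBB · max L 67/128 · min R 17/32 — 135/256
10 of 13 · BRBRRRRBBR · max L 67/128 · min R 135/256 — 269/512
11 of 13 · BRBRRRRBBRR · max L 67/128 · min R 269/512 — 537/1024
12 of 13 · BRBRRRRBBRRR · max L 67/128 · min R 537/1024 — 1073/2048
13 of 13 · BRBRRRRBBRRRB · max L 1073/2048 · min R 537/1024 — 2147/4096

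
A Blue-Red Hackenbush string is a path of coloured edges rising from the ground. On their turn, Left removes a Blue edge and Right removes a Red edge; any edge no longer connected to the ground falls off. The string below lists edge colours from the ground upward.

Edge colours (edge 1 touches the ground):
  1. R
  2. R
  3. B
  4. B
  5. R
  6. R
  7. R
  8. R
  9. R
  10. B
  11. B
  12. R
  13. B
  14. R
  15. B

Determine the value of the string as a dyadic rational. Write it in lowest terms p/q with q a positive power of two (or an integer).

Build v(s[:k]) for k = 1..15, string s = R R B B R R R R R B B R B R B.
v_1 [R]  L=[—]  R=[0]  gives -1
v_2 [RR]  L=[—]  R=[-1; 0]  gives -2
v_3 [RRB]  L=[-2]  R=[-1; 0]  gives -3/2
v_4 [RRBB]  L=[-2; -3/2]  R=[-1; 0]  gives -5/4
v_5 [RRBBR]  L=[-2; -3/2]  R=[-5/4; -1; 0]  gives -11/8
v_6 [RRBBRR]  L=[-2; -3/2]  R=[-11/8; -5/4; -1; 0]  gives -23/16
v_7 [RRBBRRR]  L=[-2; -3/2]  R=[-23/16; -11/8; -5/4; -1; 0]  gives -47/32
v_8 [RRBBRRRR]  L=[-2; -3/2]  R=[-47/32; -23/16; -11/8; -5/4; -1; 0]  gives -95/64
v_9 [RRBBRRRRR]  L=[-2; -3/2]  R=[-95/64; -47/32; -23/16; -11/8; -5/4; -1; 0]  gives -191/128
v_10 [RRBBRRRRRB]  L=[-2; -3/2; -191/128]  R=[-95/64; -47/32; -23/16; -11/8; -5/4; -1; 0]  gives -381/256
v_11 [RRBBRRRRRBB]  L=[-2; -3/2; -191/128; -381/256]  R=[-95/64; -47/32; -23/16; -11/8; -5/4; -1; 0]  gives -761/512
v_12 [RRBBRRRRRBBR]  L=[-2; -3/2; -191/128; -381/256]  R=[-761/512; -95/64; -47/32; -23/16; -11/8; -5/4; -1; 0]  gives -1523/1024
v_13 [RRBBRRRRRBBRB]  L=[-2; -3/2; -191/128; -381/256; -1523/1024]  R=[-761/512; -95/64; -47/32; -23/16; -11/8; -5/4; -1; 0]  gives -3045/2048
v_14 [RRBBRRRRRBBRBR]  L=[-2; -3/2; -191/128; -381/256; -1523/1024]  R=[-3045/2048; -761/512; -95/64; -47/32; -23/16; -11/8; -5/4; -1; 0]  gives -6091/4096
v_15 [RRBBRRRRRBBRBRB]  L=[-2; -3/2; -191/128; -381/256; -1523/1024; -6091/4096]  R=[-3045/2048; -761/512; -95/64; -47/32; -23/16; -11/8; -5/4; -1; 0]  gives -12181/8192

-12181/8192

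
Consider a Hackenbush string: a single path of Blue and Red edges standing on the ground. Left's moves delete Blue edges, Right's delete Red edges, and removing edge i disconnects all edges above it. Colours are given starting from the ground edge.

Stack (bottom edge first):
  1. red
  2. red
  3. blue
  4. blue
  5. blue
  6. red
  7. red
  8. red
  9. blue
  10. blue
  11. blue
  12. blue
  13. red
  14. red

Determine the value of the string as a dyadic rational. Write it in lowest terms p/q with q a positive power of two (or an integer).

-4999/4096

value(r) = { — | 0 } -> -1
value(rr) = { — | -1 0 } -> -2
value(rrb) = { -2 | -1 0 } -> -3/2
value(rrbb) = { -2 -3/2 | -1 0 } -> -5/4
value(rrbbb) = { -2 -3/2 -5/4 | -1 0 } -> -9/8
value(rrbbbr) = { -2 -3/2 -5/4 | -9/8 -1 0 } -> -19/16
value(rrbbbrr) = { -2 -3/2 -5/4 | -19/16 -9/8 -1 0 } -> -39/32
value(rrbbbrrr) = { -2 -3/2 -5/4 | -39/32 -19/16 -9/8 -1 0 } -> -79/64
value(rrbbbrrrb) = { -2 -3/2 -5/4 -79/64 | -39/32 -19/16 -9/8 -1 0 } -> -157/128
value(rrbbbrrrbb) = { -2 -3/2 -5/4 -79/64 -157/128 | -39/32 -19/16 -9/8 -1 0 } -> -313/256
value(rrbbbrrrbbb) = { -2 -3/2 -5/4 -79/64 -157/128 -313/256 | -39/32 -19/16 -9/8 -1 0 } -> -625/512
value(rrbbbrrrbbbb) = { -2 -3/2 -5/4 -79/64 -157/128 -313/256 -625/512 | -39/32 -19/16 -9/8 -1 0 } -> -1249/1024
value(rrbbbrrrbbbbr) = { -2 -3/2 -5/4 -79/64 -157/128 -313/256 -625/512 | -1249/1024 -39/32 -19/16 -9/8 -1 0 } -> -2499/2048
value(rrbbbrrrbbbbrr) = { -2 -3/2 -5/4 -79/64 -157/128 -313/256 -625/512 | -2499/2048 -1249/1024 -39/32 -19/16 -9/8 -1 0 } -> -4999/4096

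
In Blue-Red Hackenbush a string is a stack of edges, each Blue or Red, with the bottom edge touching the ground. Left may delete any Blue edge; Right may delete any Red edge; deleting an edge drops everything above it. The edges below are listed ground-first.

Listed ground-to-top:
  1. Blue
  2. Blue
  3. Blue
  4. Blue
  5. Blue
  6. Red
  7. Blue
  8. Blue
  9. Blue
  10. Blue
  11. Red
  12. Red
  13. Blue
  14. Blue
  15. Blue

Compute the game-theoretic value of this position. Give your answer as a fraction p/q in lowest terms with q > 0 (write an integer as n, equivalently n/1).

Build g(s[:k]) for k = 1..15, string s = Blue Blue Blue Blue Blue Red Blue Blue Blue Blue Red Red Blue Blue Blue.
step 1: add Blue to get B; options L={ 0 } R={ · } = 1
step 2: add Blue to get BB; options L={ 0; 1 } R={ · } = 2
step 3: add Blue to get BBB; options L={ 0; 1; 2 } R={ · } = 3
step 4: add Blue to get BBBB; options L={ 0; 1; 2; 3 } R={ · } = 4
step 5: add Blue to get BBBBB; options L={ 0; 1; 2; 3; 4 } R={ · } = 5
step 6: add Red to get BBBBBR; options L={ 0; 1; 2; 3; 4 } R={ 5 } = 9/2
step 7: add Blue to get BBBBBRB; options L={ 0; 1; 2; 3; 4; 9/2 } R={ 5 } = 19/4
step 8: add Blue to get BBBBBRBB; options L={ 0; 1; 2; 3; 4; 9/2; 19/4 } R={ 5 } = 39/8
step 9: add Blue to get BBBBBRBBB; options L={ 0; 1; 2; 3; 4; 9/2; 19/4; 39/8 } R={ 5 } = 79/16
step 10: add Blue to get BBBBBRBBBB; options L={ 0; 1; 2; 3; 4; 9/2; 19/4; 39/8; 79/16 } R={ 5 } = 159/32
step 11: add Red to get BBBBBRBBBBR; options L={ 0; 1; 2; 3; 4; 9/2; 19/4; 39/8; 79/16 } R={ 159/32; 5 } = 317/64
step 12: add Red to get BBBBBRBBBBRR; options L={ 0; 1; 2; 3; 4; 9/2; 19/4; 39/8; 79/16 } R={ 317/64; 159/32; 5 } = 633/128
step 13: add Blue to get BBBBBRBBBBRRB; options L={ 0; 1; 2; 3; 4; 9/2; 19/4; 39/8; 79/16; 633/128 } R={ 317/64; 159/32; 5 } = 1267/256
step 14: add Blue to get BBBBBRBBBBRRBB; options L={ 0; 1; 2; 3; 4; 9/2; 19/4; 39/8; 79/16; 633/128; 1267/256 } R={ 317/64; 159/32; 5 } = 2535/512
step 15: add Blue to get BBBBBRBBBBRRBBB; options L={ 0; 1; 2; 3; 4; 9/2; 19/4; 39/8; 79/16; 633/128; 1267/256; 2535/512 } R={ 317/64; 159/32; 5 } = 5071/1024

5071/1024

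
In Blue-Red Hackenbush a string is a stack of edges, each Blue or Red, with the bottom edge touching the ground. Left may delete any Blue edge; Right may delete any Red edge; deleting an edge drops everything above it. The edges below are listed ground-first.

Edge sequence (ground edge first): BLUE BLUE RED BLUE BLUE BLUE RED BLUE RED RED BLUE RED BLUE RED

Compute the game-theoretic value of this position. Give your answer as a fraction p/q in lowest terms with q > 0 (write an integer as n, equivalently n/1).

Build G(s[:k]) for k = 1..14, string s = BLUE BLUE RED BLUE BLUE BLUE RED BLUE RED RED BLUE RED BLUE RED.
edge 1 of 14 (BLUE): { 0 | — } so 1
edge 2 of 14 (BLUE): { 0 1 | — } so 2
edge 3 of 14 (RED): { 0 1 | 2 } so 3/2
edge 4 of 14 (BLUE): { 0 1 3/2 | 2 } so 7/4
edge 5 of 14 (BLUE): { 0 1 3/2 7/4 | 2 } so 15/8
edge 6 of 14 (BLUE): { 0 1 3/2 7/4 15/8 | 2 } so 31/16
edge 7 of 14 (RED): { 0 1 3/2 7/4 15/8 | 31/16 2 } so 61/32
edge 8 of 14 (BLUE): { 0 1 3/2 7/4 15/8 61/32 | 31/16 2 } so 123/64
edge 9 of 14 (RED): { 0 1 3/2 7/4 15/8 61/32 | 123/64 31/16 2 } so 245/128
edge 10 of 14 (RED): { 0 1 3/2 7/4 15/8 61/32 | 245/128 123/64 31/16 2 } so 489/256
edge 11 of 14 (BLUE): { 0 1 3/2 7/4 15/8 61/32 489/256 | 245/128 123/64 31/16 2 } so 979/512
edge 12 of 14 (RED): { 0 1 3/2 7/4 15/8 61/32 489/256 | 979/512 245/128 123/64 31/16 2 } so 1957/1024
edge 13 of 14 (BLUE): { 0 1 3/2 7/4 15/8 61/32 489/256 1957/1024 | 979/512 245/128 123/64 31/16 2 } so 3915/2048
edge 14 of 14 (RED): { 0 1 3/2 7/4 15/8 61/32 489/256 1957/1024 | 3915/2048 979/512 245/128 123/64 31/16 2 } so 7829/4096

7829/4096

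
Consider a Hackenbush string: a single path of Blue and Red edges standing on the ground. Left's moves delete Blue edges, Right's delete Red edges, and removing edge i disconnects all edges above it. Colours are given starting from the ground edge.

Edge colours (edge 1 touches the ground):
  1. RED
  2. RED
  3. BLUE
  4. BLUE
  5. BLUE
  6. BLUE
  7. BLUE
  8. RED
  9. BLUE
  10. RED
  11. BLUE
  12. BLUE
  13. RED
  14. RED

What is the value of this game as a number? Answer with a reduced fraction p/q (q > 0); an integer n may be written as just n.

Build value(s[:k]) for k = 1..14, string s = RED RED BLUE BLUE BLUE BLUE BLUE RED BLUE RED BLUE BLUE RED RED.
1 of 14 · R · max L −∞ · min R 0 so -1
2 of 14 · RR · max L −∞ · min R -1 so -2
3 of 14 · RRB · max L -2 · min R -1 so -3/2
4 of 14 · RRBB · max L -3/2 · min R -1 so -5/4
5 of 14 · RRBBB · max L -5/4 · min R -1 so -9/8
6 of 14 · RRBBBB · max L -9/8 · min R -1 so -17/16
7 of 14 · RRBBBBB · max L -17/16 · min R -1 so -33/32
8 of 14 · RRBBBBBR · max L -17/16 · min R -33/32 so -67/64
9 of 14 · RRBBBBBRB · max L -67/64 · min R -33/32 so -133/128
10 of 14 · RRBBBBBRBR · max L -67/64 · min R -133/128 so -267/256
11 of 14 · RRBBBBBRBRB · max L -267/256 · min R -133/128 so -533/512
12 of 14 · RRBBBBBRBRBB · max L -533/512 · min R -133/128 so -1065/1024
13 of 14 · RRBBBBBRBRBBR · max L -533/512 · min R -1065/1024 so -2131/2048
14 of 14 · RRBBBBBRBRBBRR · max L -533/512 · min R -2131/2048 so -4263/4096

-4263/4096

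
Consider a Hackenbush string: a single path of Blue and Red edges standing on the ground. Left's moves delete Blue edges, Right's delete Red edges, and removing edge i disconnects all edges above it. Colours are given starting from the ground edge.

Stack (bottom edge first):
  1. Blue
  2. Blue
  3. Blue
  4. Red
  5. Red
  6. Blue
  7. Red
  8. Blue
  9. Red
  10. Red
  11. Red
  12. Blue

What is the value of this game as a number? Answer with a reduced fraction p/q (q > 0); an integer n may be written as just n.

1187/512

Recurse on prefixes of the 12-edge string Blue Blue Blue Red Red Blue Red Blue Red Red Red Blue:
G_1 [B]  L=[0]  R=[(no moves)]  gives 1
G_2 [BB]  L=[0,1]  R=[(no moves)]  gives 2
G_3 [BBB]  L=[0,1,2]  R=[(no moves)]  gives 3
G_4 [BBBR]  L=[0,1,2]  R=[3]  gives 5/2
G_5 [BBBRR]  L=[0,1,2]  R=[5/2,3]  gives 9/4
G_6 [BBBRRB]  L=[0,1,2,9/4]  R=[5/2,3]  gives 19/8
G_7 [BBBRRBR]  L=[0,1,2,9/4]  R=[19/8,5/2,3]  gives 37/16
G_8 [BBBRRBRB]  L=[0,1,2,9/4,37/16]  R=[19/8,5/2,3]  gives 75/32
G_9 [BBBRRBRBR]  L=[0,1,2,9/4,37/16]  R=[75/32,19/8,5/2,3]  gives 149/64
G_10 [BBBRRBRBRR]  L=[0,1,2,9/4,37/16]  R=[149/64,75/32,19/8,5/2,3]  gives 297/128
G_11 [BBBRRBRBRRR]  L=[0,1,2,9/4,37/16]  R=[297/128,149/64,75/32,19/8,5/2,3]  gives 593/256
G_12 [BBBRRBRBRRRB]  L=[0,1,2,9/4,37/16,593/256]  R=[297/128,149/64,75/32,19/8,5/2,3]  gives 1187/512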